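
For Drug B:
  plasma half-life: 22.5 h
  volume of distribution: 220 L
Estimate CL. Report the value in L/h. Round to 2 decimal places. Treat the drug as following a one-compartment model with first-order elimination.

k = ln2 / t½ = 0.693147 / 22.5 = 0.03081 h⁻¹
CL = k × Vd = 0.03081 × 220 = 6.778 L/h

6.78 L/h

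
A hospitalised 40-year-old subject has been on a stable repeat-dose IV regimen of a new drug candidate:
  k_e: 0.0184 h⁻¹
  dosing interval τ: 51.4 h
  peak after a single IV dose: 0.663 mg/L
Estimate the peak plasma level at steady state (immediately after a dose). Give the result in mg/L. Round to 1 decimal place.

e^(−kτ) = e^(−0.01840 × 51.4) = 0.3884
Accumulation ratio R = 1 / (1 − e^(−kτ)) = 1 / (1 − 0.3884) = 1.635
Steady-state peak = C₀ × R = 0.663 × 1.635 = 1.084 mg/L

1.1 mg/L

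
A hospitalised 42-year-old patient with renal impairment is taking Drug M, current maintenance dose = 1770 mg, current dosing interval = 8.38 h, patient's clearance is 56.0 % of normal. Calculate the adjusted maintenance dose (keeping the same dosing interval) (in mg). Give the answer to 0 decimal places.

991 mg

To keep the same average steady-state level, dosing rate must scale with clearance.
CL ratio = 56.0 / 100 = 0.5600
New dose (same interval) = 1770 × 0.5600 = 991.2 mg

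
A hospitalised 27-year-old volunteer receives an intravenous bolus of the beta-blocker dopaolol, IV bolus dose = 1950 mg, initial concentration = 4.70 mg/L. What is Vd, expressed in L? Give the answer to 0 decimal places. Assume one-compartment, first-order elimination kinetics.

Vd = Dose / C₀ = 1950 / 4.70 = 414.9 L

415 L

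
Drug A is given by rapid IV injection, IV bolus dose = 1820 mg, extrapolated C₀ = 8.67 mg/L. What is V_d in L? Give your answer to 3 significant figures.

Vd = Dose / C₀ = 1820 / 8.67 = 209.9 L

210 L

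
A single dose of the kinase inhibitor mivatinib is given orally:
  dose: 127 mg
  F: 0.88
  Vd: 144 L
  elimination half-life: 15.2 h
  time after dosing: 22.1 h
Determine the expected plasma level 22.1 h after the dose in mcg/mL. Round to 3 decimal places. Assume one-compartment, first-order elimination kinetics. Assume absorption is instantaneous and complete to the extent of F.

Amount reaching circulation = F × Dose = 0.88 × 127.0 = 111.8 mg
C₀ = F·Dose / Vd = 111.8 / 144 = 0.7764 mg/L
k = ln2 / t½ = 0.693147 / 15.2 = 0.04560 h⁻¹
C = C₀ · e^(−k·t) = 0.7764 × e^(−0.04560 × 22.1)
  = 0.7764 × 0.3650 = 0.2834 mg/L
(0.2834 mg/L = 0.2834 mcg/mL)

0.283 mcg/mL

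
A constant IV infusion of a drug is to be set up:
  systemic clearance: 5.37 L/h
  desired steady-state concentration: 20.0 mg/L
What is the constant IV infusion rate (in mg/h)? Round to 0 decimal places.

107 mg/h

At steady state, infusion rate R₀ = Css × CL = 20.0 × 5.370 = 107.4 mg/h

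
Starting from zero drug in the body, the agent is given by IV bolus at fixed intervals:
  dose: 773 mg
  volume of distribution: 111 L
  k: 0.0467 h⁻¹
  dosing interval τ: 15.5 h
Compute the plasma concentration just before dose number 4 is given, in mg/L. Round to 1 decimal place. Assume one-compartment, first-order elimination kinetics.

C₀ per dose = Dose / Vd = 773 / 111 = 6.964 mg/L
Fraction remaining after one interval: r = e^(−kτ) = e^(−0.04670 × 15.5) = 0.4849
Before dose 4, 3 doses have been given (aged 1τ, 2τ, 3τ).
C_trough = C₀ × (r + r² + … + r^3) = C₀ × r(1−r^3)/(1−r)
        = 6.964 × 0.4849 × (1 − 0.1140) / (1 − 0.4849) = 5.808 mg/L

5.8 mg/L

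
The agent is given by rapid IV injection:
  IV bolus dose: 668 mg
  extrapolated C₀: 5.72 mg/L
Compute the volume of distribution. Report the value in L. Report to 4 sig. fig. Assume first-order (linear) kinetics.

Vd = Dose / C₀ = 668.0 / 5.72 = 116.8 L

116.8 L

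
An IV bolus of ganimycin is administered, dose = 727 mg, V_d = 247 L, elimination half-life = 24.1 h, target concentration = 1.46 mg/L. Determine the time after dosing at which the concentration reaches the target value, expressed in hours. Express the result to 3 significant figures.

24.4 h

C₀ = Dose / Vd = 727.0 / 247 = 2.943 mg/L
k = ln2 / t½ = 0.693147 / 24.1 = 0.02876 h⁻¹
t = ln(C₀ / C) / k = ln(2.943 / 1.46) / 0.02876
  = ln(2.016) / 0.02876 = 0.7011 / 0.02876 = 24.38 h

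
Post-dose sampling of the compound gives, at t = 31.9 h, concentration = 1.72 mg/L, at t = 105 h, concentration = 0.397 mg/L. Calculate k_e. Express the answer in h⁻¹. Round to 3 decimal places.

0.020 h⁻¹

k = ln(C₁/C₂) / (t₂ − t₁) = ln(1.72/0.397) / (105 − 31.9)
  = 1.466 / 73.10 = 0.02005 h⁻¹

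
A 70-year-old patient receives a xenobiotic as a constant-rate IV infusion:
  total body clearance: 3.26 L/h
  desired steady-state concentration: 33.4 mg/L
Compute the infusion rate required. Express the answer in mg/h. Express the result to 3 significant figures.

109 mg/h

At steady state, infusion rate R₀ = Css × CL = 33.4 × 3.260 = 108.9 mg/h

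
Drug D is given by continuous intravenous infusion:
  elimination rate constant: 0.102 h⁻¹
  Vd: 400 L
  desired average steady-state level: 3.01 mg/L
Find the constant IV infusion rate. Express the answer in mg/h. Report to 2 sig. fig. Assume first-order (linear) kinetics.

CL = k × Vd = 0.1020 × 400 = 40.80 L/h
At steady state, infusion rate R₀ = Css × CL = 3.01 × 40.80 = 122.8 mg/h

120 mg/h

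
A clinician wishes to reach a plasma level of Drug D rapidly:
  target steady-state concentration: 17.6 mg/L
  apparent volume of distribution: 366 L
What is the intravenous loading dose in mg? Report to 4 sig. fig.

LD = Css × Vd = 17.6 × 366 = 6442 mg

6442 mg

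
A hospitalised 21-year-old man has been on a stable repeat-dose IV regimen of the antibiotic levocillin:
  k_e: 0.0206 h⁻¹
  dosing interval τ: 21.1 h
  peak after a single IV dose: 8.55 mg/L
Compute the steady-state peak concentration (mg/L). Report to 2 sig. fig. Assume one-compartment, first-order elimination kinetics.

e^(−kτ) = e^(−0.02060 × 21.1) = 0.6475
Accumulation ratio R = 1 / (1 − e^(−kτ)) = 1 / (1 − 0.6475) = 2.837
Steady-state peak = C₀ × R = 8.55 × 2.837 = 24.26 mg/L

24 mg/L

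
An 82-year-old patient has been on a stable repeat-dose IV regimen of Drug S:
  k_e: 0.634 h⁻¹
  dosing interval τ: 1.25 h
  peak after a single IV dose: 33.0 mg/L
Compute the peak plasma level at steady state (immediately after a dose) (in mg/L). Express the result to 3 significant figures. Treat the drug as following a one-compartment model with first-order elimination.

e^(−kτ) = e^(−0.6340 × 1.25) = 0.4527
Accumulation ratio R = 1 / (1 − e^(−kτ)) = 1 / (1 − 0.4527) = 1.827
Steady-state peak = C₀ × R = 33.0 × 1.827 = 60.29 mg/L

60.3 mg/L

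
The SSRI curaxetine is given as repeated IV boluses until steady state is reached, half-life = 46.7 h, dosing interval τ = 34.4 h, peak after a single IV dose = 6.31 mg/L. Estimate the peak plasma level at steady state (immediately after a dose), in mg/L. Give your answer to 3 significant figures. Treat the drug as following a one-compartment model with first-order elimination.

k = ln2 / t½ = 0.693147 / 46.7 = 0.01484 h⁻¹
e^(−kτ) = e^(−0.01484 × 34.4) = 0.6002
Accumulation ratio R = 1 / (1 − e^(−kτ)) = 1 / (1 − 0.6002) = 2.501
Steady-state peak = C₀ × R = 6.31 × 2.501 = 15.78 mg/L

15.8 mg/L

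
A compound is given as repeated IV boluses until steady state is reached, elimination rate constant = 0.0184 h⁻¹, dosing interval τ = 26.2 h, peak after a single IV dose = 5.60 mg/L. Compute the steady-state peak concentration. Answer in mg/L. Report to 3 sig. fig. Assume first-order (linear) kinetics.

14.6 mg/L

e^(−kτ) = e^(−0.01840 × 26.2) = 0.6175
Accumulation ratio R = 1 / (1 − e^(−kτ)) = 1 / (1 − 0.6175) = 2.614
Steady-state peak = C₀ × R = 5.60 × 2.614 = 14.64 mg/L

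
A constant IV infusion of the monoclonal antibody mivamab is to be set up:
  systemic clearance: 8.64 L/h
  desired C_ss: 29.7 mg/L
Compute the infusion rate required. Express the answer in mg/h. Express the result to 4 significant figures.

At steady state, infusion rate R₀ = Css × CL = 29.7 × 8.640 = 256.6 mg/h

256.6 mg/h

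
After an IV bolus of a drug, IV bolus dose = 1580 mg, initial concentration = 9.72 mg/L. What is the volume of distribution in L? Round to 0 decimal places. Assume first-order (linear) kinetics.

Vd = Dose / C₀ = 1580 / 9.72 = 162.6 L

163 L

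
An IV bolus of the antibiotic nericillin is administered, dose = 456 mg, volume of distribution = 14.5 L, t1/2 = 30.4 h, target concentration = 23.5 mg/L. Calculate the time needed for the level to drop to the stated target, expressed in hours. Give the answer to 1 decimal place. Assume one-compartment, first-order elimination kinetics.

12.8 h

C₀ = Dose / Vd = 456.0 / 14.5 = 31.45 mg/L
k = ln2 / t½ = 0.693147 / 30.4 = 0.02280 h⁻¹
t = ln(C₀ / C) / k = ln(31.45 / 23.5) / 0.02280
  = ln(1.338) / 0.02280 = 0.2912 / 0.02280 = 12.77 h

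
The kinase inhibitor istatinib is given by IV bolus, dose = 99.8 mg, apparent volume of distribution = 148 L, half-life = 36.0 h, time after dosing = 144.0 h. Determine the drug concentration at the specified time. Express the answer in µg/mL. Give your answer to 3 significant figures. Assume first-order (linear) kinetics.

C₀ = Dose / Vd = 99.80 / 148 = 0.6743 mg/L
k = ln2 / t½ = 0.693147 / 36.0 = 0.01925 h⁻¹
t / t½ = 144.0 / 36.0 = 4 half-lives
C = C₀ × (1/2)^4 = 0.6743 × 0.06250 = 0.04214 mg/L
(0.04214 mg/L = 0.04214 µg/mL)

0.0421 µg/mL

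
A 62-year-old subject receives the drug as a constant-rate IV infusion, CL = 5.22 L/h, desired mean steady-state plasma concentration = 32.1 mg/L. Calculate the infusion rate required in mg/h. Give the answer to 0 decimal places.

At steady state, infusion rate R₀ = Css × CL = 32.1 × 5.220 = 167.6 mg/h

168 mg/h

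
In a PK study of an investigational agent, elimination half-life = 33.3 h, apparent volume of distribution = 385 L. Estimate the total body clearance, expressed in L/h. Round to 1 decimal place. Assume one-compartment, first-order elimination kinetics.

8.0 L/h

k = ln2 / t½ = 0.693147 / 33.3 = 0.02082 h⁻¹
CL = k × Vd = 0.02082 × 385 = 8.016 L/h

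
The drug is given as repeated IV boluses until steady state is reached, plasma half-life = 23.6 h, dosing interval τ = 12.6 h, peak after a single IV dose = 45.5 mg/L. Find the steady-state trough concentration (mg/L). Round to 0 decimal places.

102 mg/L

k = ln2 / t½ = 0.693147 / 23.6 = 0.02937 h⁻¹
e^(−kτ) = e^(−0.02937 × 12.6) = 0.6907
Accumulation ratio R = 1 / (1 − e^(−kτ)) = 1 / (1 − 0.6907) = 3.233
Steady-state trough = C₀ × R × e^(−kτ) = 45.5 × 3.233 × 0.6907 = 101.6 mg/L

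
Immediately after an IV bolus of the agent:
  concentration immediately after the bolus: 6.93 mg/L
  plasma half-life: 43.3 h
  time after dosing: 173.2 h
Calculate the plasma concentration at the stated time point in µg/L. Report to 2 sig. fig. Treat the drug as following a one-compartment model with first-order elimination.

k = ln2 / t½ = 0.693147 / 43.3 = 0.01601 h⁻¹
t / t½ = 173.2 / 43.3 = 4 half-lives
C = C₀ × (1/2)^4 = 6.930 × 0.06250 = 0.4331 mg/L
Convert: 0.4331 mg/L × 1000 = 433.1 µg/L

430 µg/L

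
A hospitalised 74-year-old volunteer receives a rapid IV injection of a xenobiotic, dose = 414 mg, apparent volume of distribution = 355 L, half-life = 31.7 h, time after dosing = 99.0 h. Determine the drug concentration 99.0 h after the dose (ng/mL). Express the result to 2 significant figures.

C₀ = Dose / Vd = 414.0 / 355 = 1.166 mg/L
k = ln2 / t½ = 0.693147 / 31.7 = 0.02187 h⁻¹
C = C₀ · e^(−k·t) = 1.166 × e^(−0.02187 × 99.0)
  = 1.166 × 0.1147 = 0.1337 mg/L
Convert: 0.1337 mg/L × 1000 = 133.7 ng/mL

130 ng/mL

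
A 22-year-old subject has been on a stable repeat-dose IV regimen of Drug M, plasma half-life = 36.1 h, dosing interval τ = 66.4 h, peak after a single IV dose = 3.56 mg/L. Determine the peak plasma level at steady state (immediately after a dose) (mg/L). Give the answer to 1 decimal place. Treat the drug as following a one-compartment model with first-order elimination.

4.9 mg/L

k = ln2 / t½ = 0.693147 / 36.1 = 0.01920 h⁻¹
e^(−kτ) = e^(−0.01920 × 66.4) = 0.2795
Accumulation ratio R = 1 / (1 − e^(−kτ)) = 1 / (1 − 0.2795) = 1.388
Steady-state peak = C₀ × R = 3.56 × 1.388 = 4.941 mg/L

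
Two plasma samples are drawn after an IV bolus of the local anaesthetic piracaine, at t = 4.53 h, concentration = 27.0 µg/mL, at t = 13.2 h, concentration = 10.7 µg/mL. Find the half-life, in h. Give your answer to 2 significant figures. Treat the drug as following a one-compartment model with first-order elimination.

6.5 h

k = ln(C₁/C₂) / (t₂ − t₁) = ln(27.0/10.7) / (13.2 − 4.53)
  = 0.9256 / 8.670 = 0.1068 h⁻¹
t½ = ln2 / k = 0.693147 / 0.1068 = 6.490 h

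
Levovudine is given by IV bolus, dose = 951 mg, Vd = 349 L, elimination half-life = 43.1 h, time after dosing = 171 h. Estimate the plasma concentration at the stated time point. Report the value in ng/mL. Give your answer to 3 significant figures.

C₀ = Dose / Vd = 951.0 / 349 = 2.725 mg/L
k = ln2 / t½ = 0.693147 / 43.1 = 0.01608 h⁻¹
C = C₀ · e^(−k·t) = 2.725 × e^(−0.01608 × 171)
  = 2.725 × 0.06395 = 0.1743 mg/L
Convert: 0.1743 mg/L × 1000 = 174.3 ng/mL

174 ng/mL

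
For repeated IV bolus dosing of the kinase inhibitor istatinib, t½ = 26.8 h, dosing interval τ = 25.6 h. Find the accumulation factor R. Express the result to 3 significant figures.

2.07

k = ln2 / t½ = 0.693147 / 26.8 = 0.02586 h⁻¹
e^(−kτ) = e^(−0.02586 × 25.6) = 0.5158
Accumulation ratio R = 1 / (1 − e^(−kτ)) = 1 / (1 − 0.5158) = 2.065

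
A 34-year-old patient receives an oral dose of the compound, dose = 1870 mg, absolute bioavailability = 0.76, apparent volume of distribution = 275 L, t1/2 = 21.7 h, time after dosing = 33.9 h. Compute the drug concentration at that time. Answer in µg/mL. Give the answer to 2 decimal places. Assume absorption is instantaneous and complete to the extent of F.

1.75 µg/mL

Amount reaching circulation = F × Dose = 0.76 × 1870 = 1421 mg
C₀ = F·Dose / Vd = 1421 / 275 = 5.167 mg/L
k = ln2 / t½ = 0.693147 / 21.7 = 0.03194 h⁻¹
C = C₀ · e^(−k·t) = 5.167 × e^(−0.03194 × 33.9)
  = 5.167 × 0.3387 = 1.750 mg/L
(1.750 mg/L = 1.750 µg/mL)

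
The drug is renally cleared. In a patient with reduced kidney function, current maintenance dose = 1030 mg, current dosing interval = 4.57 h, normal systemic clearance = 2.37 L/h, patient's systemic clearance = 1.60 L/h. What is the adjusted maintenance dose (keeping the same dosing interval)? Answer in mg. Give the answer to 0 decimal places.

695 mg

To keep the same average steady-state level, dosing rate must scale with clearance.
CL ratio = 1.60 / 2.37 = 0.6751
New dose (same interval) = 1030 × 0.6751 = 695.4 mg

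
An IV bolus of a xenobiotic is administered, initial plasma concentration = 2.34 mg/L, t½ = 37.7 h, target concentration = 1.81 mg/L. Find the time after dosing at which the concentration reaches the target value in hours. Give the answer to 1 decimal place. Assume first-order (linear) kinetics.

14.0 h

k = ln2 / t½ = 0.693147 / 37.7 = 0.01839 h⁻¹
t = ln(C₀ / C) / k = ln(2.340 / 1.81) / 0.01839
  = ln(1.293) / 0.01839 = 0.2570 / 0.01839 = 13.97 h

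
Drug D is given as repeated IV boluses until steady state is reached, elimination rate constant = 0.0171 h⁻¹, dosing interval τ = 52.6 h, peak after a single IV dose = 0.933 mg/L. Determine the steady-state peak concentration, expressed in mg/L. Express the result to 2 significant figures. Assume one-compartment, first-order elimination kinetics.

e^(−kτ) = e^(−0.01710 × 52.6) = 0.4068
Accumulation ratio R = 1 / (1 − e^(−kτ)) = 1 / (1 − 0.4068) = 1.686
Steady-state peak = C₀ × R = 0.933 × 1.686 = 1.573 mg/L

1.6 mg/L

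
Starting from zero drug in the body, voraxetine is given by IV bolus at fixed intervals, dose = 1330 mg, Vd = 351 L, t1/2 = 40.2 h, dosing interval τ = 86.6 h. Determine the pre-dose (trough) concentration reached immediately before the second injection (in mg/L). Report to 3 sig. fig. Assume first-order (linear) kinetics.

0.851 mg/L

C₀ per dose = Dose / Vd = 1330 / 351 = 3.789 mg/L
k = ln2 / t½ = 0.693147 / 40.2 = 0.01724 h⁻¹
Fraction remaining after one interval: r = e^(−kτ) = e^(−0.01724 × 86.6) = 0.2247
Before dose 2, 1 dose has been given (aged 1τ).
C_trough = C₀ × r = 3.789 × 0.2247 = 0.8514 mg/L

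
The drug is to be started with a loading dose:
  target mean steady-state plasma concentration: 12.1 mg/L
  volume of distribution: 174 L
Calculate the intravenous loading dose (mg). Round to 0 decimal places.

2105 mg

LD = Css × Vd = 12.1 × 174 = 2105 mg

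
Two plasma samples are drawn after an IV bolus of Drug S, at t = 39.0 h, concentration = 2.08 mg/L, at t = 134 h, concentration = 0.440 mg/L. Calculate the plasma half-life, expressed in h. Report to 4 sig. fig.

42.39 h

k = ln(C₁/C₂) / (t₂ − t₁) = ln(2.08/0.440) / (134 − 39.0)
  = 1.553 / 95.00 = 0.01635 h⁻¹
t½ = ln2 / k = 0.693147 / 0.01635 = 42.39 h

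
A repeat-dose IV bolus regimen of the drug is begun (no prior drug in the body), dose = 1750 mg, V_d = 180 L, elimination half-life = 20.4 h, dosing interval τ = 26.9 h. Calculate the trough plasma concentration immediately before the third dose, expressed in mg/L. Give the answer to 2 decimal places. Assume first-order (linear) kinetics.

C₀ per dose = Dose / Vd = 1750 / 180 = 9.722 mg/L
k = ln2 / t½ = 0.693147 / 20.4 = 0.03398 h⁻¹
Fraction remaining after one interval: r = e^(−kτ) = e^(−0.03398 × 26.9) = 0.4009
Before dose 3, 2 doses have been given (aged 1τ, 2τ).
C_trough = C₀ × (r + r²) = 9.722 × (0.4009 + 0.1607) = 5.460 mg/L

5.46 mg/L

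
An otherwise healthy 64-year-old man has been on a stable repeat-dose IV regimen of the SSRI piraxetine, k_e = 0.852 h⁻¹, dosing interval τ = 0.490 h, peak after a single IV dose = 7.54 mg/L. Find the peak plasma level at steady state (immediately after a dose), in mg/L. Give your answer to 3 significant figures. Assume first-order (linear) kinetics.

22.1 mg/L

e^(−kτ) = e^(−0.8520 × 0.490) = 0.6587
Accumulation ratio R = 1 / (1 − e^(−kτ)) = 1 / (1 − 0.6587) = 2.930
Steady-state peak = C₀ × R = 7.54 × 2.930 = 22.09 mg/L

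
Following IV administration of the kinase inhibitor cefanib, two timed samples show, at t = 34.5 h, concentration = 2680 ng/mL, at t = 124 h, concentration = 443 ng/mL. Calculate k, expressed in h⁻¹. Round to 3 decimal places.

k = ln(C₁/C₂) / (t₂ − t₁) = ln(2680/443) / (124 − 34.5)
  = 1.800 / 89.50 = 0.02011 h⁻¹

0.020 h⁻¹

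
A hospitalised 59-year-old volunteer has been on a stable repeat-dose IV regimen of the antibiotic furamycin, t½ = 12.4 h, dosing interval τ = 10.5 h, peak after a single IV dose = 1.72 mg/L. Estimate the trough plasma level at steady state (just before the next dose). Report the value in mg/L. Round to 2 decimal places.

2.15 mg/L

k = ln2 / t½ = 0.693147 / 12.4 = 0.05590 h⁻¹
e^(−kτ) = e^(−0.05590 × 10.5) = 0.5560
Accumulation ratio R = 1 / (1 − e^(−kτ)) = 1 / (1 − 0.5560) = 2.252
Steady-state trough = C₀ × R × e^(−kτ) = 1.72 × 2.252 × 0.5560 = 2.154 mg/L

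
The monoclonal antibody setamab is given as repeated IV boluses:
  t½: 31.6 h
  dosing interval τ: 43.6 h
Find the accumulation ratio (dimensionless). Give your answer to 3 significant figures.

1.62

k = ln2 / t½ = 0.693147 / 31.6 = 0.02194 h⁻¹
e^(−kτ) = e^(−0.02194 × 43.6) = 0.3842
Accumulation ratio R = 1 / (1 − e^(−kτ)) = 1 / (1 − 0.3842) = 1.624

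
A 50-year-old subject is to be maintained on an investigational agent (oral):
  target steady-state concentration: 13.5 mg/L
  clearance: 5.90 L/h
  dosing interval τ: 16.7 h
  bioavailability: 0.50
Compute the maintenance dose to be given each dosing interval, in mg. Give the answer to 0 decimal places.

2660 mg

At steady state, F × (Dose/τ) = Css × CL.
Dose = Css × CL × τ / F = 13.5 × 5.900 × 16.7 / 0.50 = 2660 mg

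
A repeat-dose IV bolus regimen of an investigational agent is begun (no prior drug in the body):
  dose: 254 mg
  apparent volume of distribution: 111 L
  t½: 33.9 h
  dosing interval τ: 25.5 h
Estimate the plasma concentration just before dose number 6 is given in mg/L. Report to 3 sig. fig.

3.10 mg/L

C₀ per dose = Dose / Vd = 254 / 111 = 2.288 mg/L
k = ln2 / t½ = 0.693147 / 33.9 = 0.02045 h⁻¹
Fraction remaining after one interval: r = e^(−kτ) = e^(−0.02045 × 25.5) = 0.5936
Before dose 6, 5 doses have been given (aged 1τ, 2τ, 3τ, 4τ, 5τ).
C_trough = C₀ × (r + r² + … + r^5) = C₀ × r(1−r^5)/(1−r)
        = 2.288 × 0.5936 × (1 − 0.07370) / (1 − 0.5936) = 3.096 mg/L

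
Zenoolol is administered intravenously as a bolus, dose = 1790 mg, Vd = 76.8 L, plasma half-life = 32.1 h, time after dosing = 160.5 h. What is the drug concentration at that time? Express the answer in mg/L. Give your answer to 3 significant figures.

C₀ = Dose / Vd = 1790 / 76.8 = 23.31 mg/L
k = ln2 / t½ = 0.693147 / 32.1 = 0.02159 h⁻¹
t / t½ = 160.5 / 32.1 = 5 half-lives
C = C₀ × (1/2)^5 = 23.31 × 0.03125 = 0.7284 mg/L

0.728 mg/L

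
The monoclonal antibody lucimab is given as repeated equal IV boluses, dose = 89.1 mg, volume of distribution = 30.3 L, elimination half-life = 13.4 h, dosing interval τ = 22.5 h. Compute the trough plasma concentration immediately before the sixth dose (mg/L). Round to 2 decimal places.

1.33 mg/L

C₀ per dose = Dose / Vd = 89.1 / 30.3 = 2.941 mg/L
k = ln2 / t½ = 0.693147 / 13.4 = 0.05173 h⁻¹
Fraction remaining after one interval: r = e^(−kτ) = e^(−0.05173 × 22.5) = 0.3123
Before dose 6, 5 doses have been given (aged 1τ, 2τ, 3τ, 4τ, 5τ).
C_trough = C₀ × (r + r² + … + r^5) = C₀ × r(1−r^5)/(1−r)
        = 2.941 × 0.3123 × (1 − 0.002971) / (1 − 0.3123) = 1.332 mg/L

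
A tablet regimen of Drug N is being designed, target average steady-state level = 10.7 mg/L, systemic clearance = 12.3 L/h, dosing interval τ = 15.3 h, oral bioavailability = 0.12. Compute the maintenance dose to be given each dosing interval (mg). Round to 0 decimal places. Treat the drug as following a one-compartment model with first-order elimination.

At steady state, F × (Dose/τ) = Css × CL.
Dose = Css × CL × τ / F = 10.7 × 12.30 × 15.3 / 0.12 = 16780 mg

16780 mg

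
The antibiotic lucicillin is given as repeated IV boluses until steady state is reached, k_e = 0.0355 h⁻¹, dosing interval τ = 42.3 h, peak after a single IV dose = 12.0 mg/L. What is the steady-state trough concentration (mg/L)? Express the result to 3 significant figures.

e^(−kτ) = e^(−0.03550 × 42.3) = 0.2228
Accumulation ratio R = 1 / (1 − e^(−kτ)) = 1 / (1 − 0.2228) = 1.287
Steady-state trough = C₀ × R × e^(−kτ) = 12.0 × 1.287 × 0.2228 = 3.441 mg/L

3.44 mg/L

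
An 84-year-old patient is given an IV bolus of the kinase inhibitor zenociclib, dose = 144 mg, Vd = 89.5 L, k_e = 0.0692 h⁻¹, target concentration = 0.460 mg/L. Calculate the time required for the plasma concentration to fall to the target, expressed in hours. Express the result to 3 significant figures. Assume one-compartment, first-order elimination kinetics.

C₀ = Dose / Vd = 144.0 / 89.5 = 1.609 mg/L
t = ln(C₀ / C) / k = ln(1.609 / 0.460) / 0.06920
  = ln(3.498) / 0.06920 = 1.252 / 0.06920 = 18.09 h

18.1 h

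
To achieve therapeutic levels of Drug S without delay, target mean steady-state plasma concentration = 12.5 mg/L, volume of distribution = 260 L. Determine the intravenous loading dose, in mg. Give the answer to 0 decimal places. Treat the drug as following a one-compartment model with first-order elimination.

3250 mg

LD = Css × Vd = 12.5 × 260 = 3250 mg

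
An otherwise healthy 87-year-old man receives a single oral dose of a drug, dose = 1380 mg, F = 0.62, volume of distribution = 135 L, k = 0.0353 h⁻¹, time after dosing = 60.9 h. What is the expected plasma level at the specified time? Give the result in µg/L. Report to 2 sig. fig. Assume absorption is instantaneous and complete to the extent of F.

740 µg/L

Amount reaching circulation = F × Dose = 0.62 × 1380 = 855.6 mg
C₀ = F·Dose / Vd = 855.6 / 135 = 6.338 mg/L
C = C₀ · e^(−k·t) = 6.338 × e^(−0.03530 × 60.9)
  = 6.338 × 0.1165 = 0.7384 mg/L
Convert: 0.7384 mg/L × 1000 = 738.4 µg/L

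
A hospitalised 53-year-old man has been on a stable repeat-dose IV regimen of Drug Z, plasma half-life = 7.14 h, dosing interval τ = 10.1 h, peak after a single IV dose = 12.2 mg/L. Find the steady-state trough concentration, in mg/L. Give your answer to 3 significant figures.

7.32 mg/L

k = ln2 / t½ = 0.693147 / 7.14 = 0.09708 h⁻¹
e^(−kτ) = e^(−0.09708 × 10.1) = 0.3751
Accumulation ratio R = 1 / (1 − e^(−kτ)) = 1 / (1 − 0.3751) = 1.600
Steady-state trough = C₀ × R × e^(−kτ) = 12.2 × 1.600 × 0.3751 = 7.322 mg/L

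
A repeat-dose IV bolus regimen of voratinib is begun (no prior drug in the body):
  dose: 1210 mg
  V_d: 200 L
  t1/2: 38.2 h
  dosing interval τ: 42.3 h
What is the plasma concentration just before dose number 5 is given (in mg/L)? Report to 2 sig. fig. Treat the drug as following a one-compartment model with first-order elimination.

C₀ per dose = Dose / Vd = 1210 / 200 = 6.050 mg/L
k = ln2 / t½ = 0.693147 / 38.2 = 0.01815 h⁻¹
Fraction remaining after one interval: r = e^(−kτ) = e^(−0.01815 × 42.3) = 0.4641
Before dose 5, 4 doses have been given (aged 1τ, 2τ, 3τ, 4τ).
C_trough = C₀ × (r + r² + … + r^4) = C₀ × r(1−r^4)/(1−r)
        = 6.050 × 0.4641 × (1 − 0.04639) / (1 − 0.4641) = 4.996 mg/L

5.0 mg/L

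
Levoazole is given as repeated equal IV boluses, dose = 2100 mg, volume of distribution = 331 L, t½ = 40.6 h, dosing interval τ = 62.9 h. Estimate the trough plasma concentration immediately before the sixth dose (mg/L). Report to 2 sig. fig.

3.3 mg/L

C₀ per dose = Dose / Vd = 2100 / 331 = 6.344 mg/L
k = ln2 / t½ = 0.693147 / 40.6 = 0.01707 h⁻¹
Fraction remaining after one interval: r = e^(−kτ) = e^(−0.01707 × 62.9) = 0.3417
Before dose 6, 5 doses have been given (aged 1τ, 2τ, 3τ, 4τ, 5τ).
C_trough = C₀ × (r + r² + … + r^5) = C₀ × r(1−r^5)/(1−r)
        = 6.344 × 0.3417 × (1 − 0.004658) / (1 − 0.3417) = 3.278 mg/L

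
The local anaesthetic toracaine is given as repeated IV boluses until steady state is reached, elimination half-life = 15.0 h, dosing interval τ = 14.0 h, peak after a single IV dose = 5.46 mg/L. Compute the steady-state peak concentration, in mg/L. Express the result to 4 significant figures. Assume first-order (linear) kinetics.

k = ln2 / t½ = 0.693147 / 15.0 = 0.04621 h⁻¹
e^(−kτ) = e^(−0.04621 × 14.0) = 0.5236
Accumulation ratio R = 1 / (1 − e^(−kτ)) = 1 / (1 − 0.5236) = 2.099
Steady-state peak = C₀ × R = 5.46 × 2.099 = 11.46 mg/L

11.46 mg/L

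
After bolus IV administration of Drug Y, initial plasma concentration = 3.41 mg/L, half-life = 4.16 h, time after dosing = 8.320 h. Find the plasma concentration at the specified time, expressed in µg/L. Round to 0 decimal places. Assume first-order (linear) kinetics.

k = ln2 / t½ = 0.693147 / 4.16 = 0.1666 h⁻¹
t / t½ = 8.320 / 4.16 = 2 half-lives
C = C₀ × (1/2)^2 = 3.410 × 0.2500 = 0.8525 mg/L
Convert: 0.8525 mg/L × 1000 = 852.5 µg/L

853 µg/L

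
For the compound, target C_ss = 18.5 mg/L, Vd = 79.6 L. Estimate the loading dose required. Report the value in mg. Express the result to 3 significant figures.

LD = Css × Vd = 18.5 × 79.6 = 1473 mg

1470 mg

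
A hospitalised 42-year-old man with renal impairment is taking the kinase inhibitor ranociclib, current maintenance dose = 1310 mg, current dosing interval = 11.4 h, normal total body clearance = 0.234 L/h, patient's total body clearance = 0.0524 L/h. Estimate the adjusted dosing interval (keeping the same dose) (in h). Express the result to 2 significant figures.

51 h

To keep the same average steady-state level, dosing rate must scale with clearance.
CL ratio = 0.0524 / 0.234 = 0.2239
New interval (same dose) = 11.4 / 0.2239 = 50.92 h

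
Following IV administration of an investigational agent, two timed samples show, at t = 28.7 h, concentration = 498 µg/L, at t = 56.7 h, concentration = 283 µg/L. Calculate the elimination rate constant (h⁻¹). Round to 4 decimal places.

k = ln(C₁/C₂) / (t₂ − t₁) = ln(498/283) / (56.7 − 28.7)
  = 0.5652 / 28.00 = 0.02019 h⁻¹

0.0202 h⁻¹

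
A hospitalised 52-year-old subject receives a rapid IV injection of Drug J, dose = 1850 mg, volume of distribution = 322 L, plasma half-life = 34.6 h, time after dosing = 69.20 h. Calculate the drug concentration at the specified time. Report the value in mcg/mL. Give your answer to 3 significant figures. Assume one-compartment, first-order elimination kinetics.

C₀ = Dose / Vd = 1850 / 322 = 5.745 mg/L
k = ln2 / t½ = 0.693147 / 34.6 = 0.02003 h⁻¹
t / t½ = 69.20 / 34.6 = 2 half-lives
C = C₀ × (1/2)^2 = 5.745 × 0.2500 = 1.436 mg/L
(1.436 mg/L = 1.436 mcg/mL)

1.44 mcg/mL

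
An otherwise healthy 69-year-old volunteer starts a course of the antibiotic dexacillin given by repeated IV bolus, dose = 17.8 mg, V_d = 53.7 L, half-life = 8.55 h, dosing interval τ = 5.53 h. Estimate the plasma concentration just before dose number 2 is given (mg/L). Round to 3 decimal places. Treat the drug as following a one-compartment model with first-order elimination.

0.212 mg/L

C₀ per dose = Dose / Vd = 17.8 / 53.7 = 0.3315 mg/L
k = ln2 / t½ = 0.693147 / 8.55 = 0.08107 h⁻¹
Fraction remaining after one interval: r = e^(−kτ) = e^(−0.08107 × 5.53) = 0.6387
Before dose 2, 1 dose has been given (aged 1τ).
C_trough = C₀ × r = 0.3315 × 0.6387 = 0.2117 mg/L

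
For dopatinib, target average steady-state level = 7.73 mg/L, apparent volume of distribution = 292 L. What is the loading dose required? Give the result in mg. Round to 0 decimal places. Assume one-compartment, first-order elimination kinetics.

LD = Css × Vd = 7.73 × 292 = 2257 mg

2257 mg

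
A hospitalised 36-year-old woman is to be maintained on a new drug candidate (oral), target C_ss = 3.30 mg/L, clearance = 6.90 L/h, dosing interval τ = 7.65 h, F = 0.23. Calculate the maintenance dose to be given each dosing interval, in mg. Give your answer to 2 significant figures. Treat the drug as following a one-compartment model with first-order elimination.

760 mg

At steady state, F × (Dose/τ) = Css × CL.
Dose = Css × CL × τ / F = 3.30 × 6.900 × 7.65 / 0.23 = 757.4 mg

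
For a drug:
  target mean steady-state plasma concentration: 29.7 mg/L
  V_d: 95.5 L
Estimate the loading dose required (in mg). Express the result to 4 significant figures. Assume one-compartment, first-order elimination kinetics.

2836 mg

LD = Css × Vd = 29.7 × 95.5 = 2836 mg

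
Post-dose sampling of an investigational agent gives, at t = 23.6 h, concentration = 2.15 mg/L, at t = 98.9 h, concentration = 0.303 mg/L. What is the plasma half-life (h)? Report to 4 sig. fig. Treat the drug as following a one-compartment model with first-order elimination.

26.64 h

k = ln(C₁/C₂) / (t₂ − t₁) = ln(2.15/0.303) / (98.9 − 23.6)
  = 1.959 / 75.30 = 0.02602 h⁻¹
t½ = ln2 / k = 0.693147 / 0.02602 = 26.64 h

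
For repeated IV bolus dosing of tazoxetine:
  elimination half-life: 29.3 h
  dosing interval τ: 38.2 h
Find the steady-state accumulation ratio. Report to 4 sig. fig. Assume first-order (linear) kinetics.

k = ln2 / t½ = 0.693147 / 29.3 = 0.02366 h⁻¹
e^(−kτ) = e^(−0.02366 × 38.2) = 0.4050
Accumulation ratio R = 1 / (1 − e^(−kτ)) = 1 / (1 − 0.4050) = 1.681

1.681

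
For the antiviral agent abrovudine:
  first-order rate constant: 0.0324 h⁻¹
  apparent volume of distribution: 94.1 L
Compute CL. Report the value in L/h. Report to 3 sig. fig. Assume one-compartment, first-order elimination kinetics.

3.05 L/h

CL = k × Vd = 0.0324 × 94.1 = 3.049 L/h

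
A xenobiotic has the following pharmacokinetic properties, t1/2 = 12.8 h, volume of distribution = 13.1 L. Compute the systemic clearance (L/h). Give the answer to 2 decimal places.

k = ln2 / t½ = 0.693147 / 12.8 = 0.05415 h⁻¹
CL = k × Vd = 0.05415 × 13.1 = 0.7094 L/h

0.71 L/h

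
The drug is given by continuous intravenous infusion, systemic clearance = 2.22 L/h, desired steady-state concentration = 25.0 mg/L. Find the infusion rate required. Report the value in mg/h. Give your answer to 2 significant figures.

56 mg/h

At steady state, infusion rate R₀ = Css × CL = 25.0 × 2.220 = 55.50 mg/h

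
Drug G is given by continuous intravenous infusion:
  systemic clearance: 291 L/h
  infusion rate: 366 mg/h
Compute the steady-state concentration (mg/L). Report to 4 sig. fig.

1.258 mg/L

At steady state Css = R₀ / CL = 366 / 291.0 = 1.258 mg/L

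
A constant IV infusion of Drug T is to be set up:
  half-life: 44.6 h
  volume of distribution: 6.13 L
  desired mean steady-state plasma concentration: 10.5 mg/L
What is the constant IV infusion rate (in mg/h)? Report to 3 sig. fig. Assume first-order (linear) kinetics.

k = ln2 / t½ = 0.693147 / 44.6 = 0.01554 h⁻¹
CL = k × Vd = 0.01554 × 6.13 = 0.09526 L/h
At steady state, infusion rate R₀ = Css × CL = 10.5 × 0.09526 = 1.000 mg/h

1.00 mg/h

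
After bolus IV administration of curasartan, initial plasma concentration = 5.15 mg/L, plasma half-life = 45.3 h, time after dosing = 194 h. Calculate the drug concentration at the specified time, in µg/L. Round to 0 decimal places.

265 µg/L

k = ln2 / t½ = 0.693147 / 45.3 = 0.01530 h⁻¹
C = C₀ · e^(−k·t) = 5.150 × e^(−0.01530 × 194)
  = 5.150 × 0.05140 = 0.2647 mg/L
Convert: 0.2647 mg/L × 1000 = 264.7 µg/L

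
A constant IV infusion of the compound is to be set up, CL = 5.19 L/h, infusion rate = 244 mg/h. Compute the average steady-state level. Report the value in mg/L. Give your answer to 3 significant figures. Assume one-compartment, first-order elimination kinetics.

47.0 mg/L

At steady state Css = R₀ / CL = 244 / 5.190 = 47.01 mg/L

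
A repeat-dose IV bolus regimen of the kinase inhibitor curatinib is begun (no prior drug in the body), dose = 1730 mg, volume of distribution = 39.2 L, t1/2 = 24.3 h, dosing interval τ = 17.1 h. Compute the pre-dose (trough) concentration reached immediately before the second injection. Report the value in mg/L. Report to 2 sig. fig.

27 mg/L

C₀ per dose = Dose / Vd = 1730 / 39.2 = 44.13 mg/L
k = ln2 / t½ = 0.693147 / 24.3 = 0.02852 h⁻¹
Fraction remaining after one interval: r = e^(−kτ) = e^(−0.02852 × 17.1) = 0.6140
Before dose 2, 1 dose has been given (aged 1τ).
C_trough = C₀ × r = 44.13 × 0.6140 = 27.10 mg/L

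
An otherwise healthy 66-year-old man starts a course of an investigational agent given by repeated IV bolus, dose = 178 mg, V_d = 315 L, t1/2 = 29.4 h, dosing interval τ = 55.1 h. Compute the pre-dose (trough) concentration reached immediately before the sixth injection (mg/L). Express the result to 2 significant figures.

0.21 mg/L

C₀ per dose = Dose / Vd = 178 / 315 = 0.5651 mg/L
k = ln2 / t½ = 0.693147 / 29.4 = 0.02358 h⁻¹
Fraction remaining after one interval: r = e^(−kτ) = e^(−0.02358 × 55.1) = 0.2727
Before dose 6, 5 doses have been given (aged 1τ, 2τ, 3τ, 4τ, 5τ).
C_trough = C₀ × (r + r² + … + r^5) = C₀ × r(1−r^5)/(1−r)
        = 0.5651 × 0.2727 × (1 − 0.001508) / (1 − 0.2727) = 0.2116 mg/L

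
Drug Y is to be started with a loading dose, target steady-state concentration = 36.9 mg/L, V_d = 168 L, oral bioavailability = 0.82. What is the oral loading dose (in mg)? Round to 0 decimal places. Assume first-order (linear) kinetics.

7560 mg

LD = Css × Vd / F = 36.9 × 168 / 0.82 = 7560 mg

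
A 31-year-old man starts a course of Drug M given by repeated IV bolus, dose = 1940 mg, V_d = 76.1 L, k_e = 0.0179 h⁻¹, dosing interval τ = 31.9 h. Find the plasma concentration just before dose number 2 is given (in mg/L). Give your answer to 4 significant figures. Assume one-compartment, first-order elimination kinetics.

14.40 mg/L

C₀ per dose = Dose / Vd = 1940 / 76.1 = 25.49 mg/L
Fraction remaining after one interval: r = e^(−kτ) = e^(−0.01790 × 31.9) = 0.5650
Before dose 2, 1 dose has been given (aged 1τ).
C_trough = C₀ × r = 25.49 × 0.5650 = 14.40 mg/L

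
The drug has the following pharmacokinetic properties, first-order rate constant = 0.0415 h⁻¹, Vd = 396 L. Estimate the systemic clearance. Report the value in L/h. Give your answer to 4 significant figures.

CL = k × Vd = 0.0415 × 396 = 16.43 L/h

16.43 L/h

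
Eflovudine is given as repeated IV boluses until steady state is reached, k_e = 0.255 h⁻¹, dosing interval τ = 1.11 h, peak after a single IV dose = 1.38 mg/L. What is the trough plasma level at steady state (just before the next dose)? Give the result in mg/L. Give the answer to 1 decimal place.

e^(−kτ) = e^(−0.2550 × 1.11) = 0.7535
Accumulation ratio R = 1 / (1 − e^(−kτ)) = 1 / (1 − 0.7535) = 4.057
Steady-state trough = C₀ × R × e^(−kτ) = 1.38 × 4.057 × 0.7535 = 4.219 mg/L

4.2 mg/L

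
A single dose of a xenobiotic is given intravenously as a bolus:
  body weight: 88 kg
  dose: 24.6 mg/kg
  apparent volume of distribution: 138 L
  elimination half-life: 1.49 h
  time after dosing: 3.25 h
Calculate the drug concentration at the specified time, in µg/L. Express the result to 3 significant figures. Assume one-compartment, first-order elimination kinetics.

Total dose = 24.6 × 88 = 2165 mg
C₀ = Dose / Vd = 2165 / 138 = 15.69 mg/L
k = ln2 / t½ = 0.693147 / 1.49 = 0.4652 h⁻¹
C = C₀ · e^(−k·t) = 15.69 × e^(−0.4652 × 3.25)
  = 15.69 × 0.2205 = 3.460 mg/L
Convert: 3.460 mg/L × 1000 = 3460 µg/L

3460 µg/L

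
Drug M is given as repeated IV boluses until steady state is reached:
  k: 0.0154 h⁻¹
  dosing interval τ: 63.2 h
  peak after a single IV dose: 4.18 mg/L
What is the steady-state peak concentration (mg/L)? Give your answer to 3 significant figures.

e^(−kτ) = e^(−0.01540 × 63.2) = 0.3778
Accumulation ratio R = 1 / (1 − e^(−kτ)) = 1 / (1 − 0.3778) = 1.607
Steady-state peak = C₀ × R = 4.18 × 1.607 = 6.717 mg/L

6.72 mg/L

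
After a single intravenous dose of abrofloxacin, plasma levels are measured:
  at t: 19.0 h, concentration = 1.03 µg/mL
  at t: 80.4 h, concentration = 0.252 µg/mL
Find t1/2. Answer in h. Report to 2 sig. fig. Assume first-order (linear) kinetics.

30 h

k = ln(C₁/C₂) / (t₂ − t₁) = ln(1.03/0.252) / (80.4 − 19.0)
  = 1.408 / 61.40 = 0.02293 h⁻¹
t½ = ln2 / k = 0.693147 / 0.02293 = 30.23 h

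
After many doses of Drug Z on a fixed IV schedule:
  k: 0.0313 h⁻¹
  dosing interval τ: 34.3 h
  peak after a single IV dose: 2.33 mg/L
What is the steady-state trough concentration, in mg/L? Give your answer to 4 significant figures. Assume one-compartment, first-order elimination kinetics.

1.210 mg/L

e^(−kτ) = e^(−0.03130 × 34.3) = 0.3418
Accumulation ratio R = 1 / (1 − e^(−kτ)) = 1 / (1 − 0.3418) = 1.519
Steady-state trough = C₀ × R × e^(−kτ) = 2.33 × 1.519 × 0.3418 = 1.210 mg/L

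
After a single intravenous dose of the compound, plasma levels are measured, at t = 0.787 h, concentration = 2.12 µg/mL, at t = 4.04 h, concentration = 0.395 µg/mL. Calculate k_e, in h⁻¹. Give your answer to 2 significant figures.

0.52 h⁻¹

k = ln(C₁/C₂) / (t₂ − t₁) = ln(2.12/0.395) / (4.04 − 0.787)
  = 1.680 / 3.253 = 0.5164 h⁻¹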